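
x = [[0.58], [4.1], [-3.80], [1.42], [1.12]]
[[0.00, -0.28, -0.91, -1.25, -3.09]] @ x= [[-2.93]]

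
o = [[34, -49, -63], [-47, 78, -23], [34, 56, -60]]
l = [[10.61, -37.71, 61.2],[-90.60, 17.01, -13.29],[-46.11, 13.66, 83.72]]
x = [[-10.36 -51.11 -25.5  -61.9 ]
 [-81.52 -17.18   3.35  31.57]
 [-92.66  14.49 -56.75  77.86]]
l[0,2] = 61.2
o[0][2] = -63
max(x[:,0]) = -10.36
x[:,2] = [-25.5, 3.35, -56.75]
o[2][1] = 56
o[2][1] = 56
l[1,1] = 17.01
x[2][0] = -92.66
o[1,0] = -47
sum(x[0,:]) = -148.87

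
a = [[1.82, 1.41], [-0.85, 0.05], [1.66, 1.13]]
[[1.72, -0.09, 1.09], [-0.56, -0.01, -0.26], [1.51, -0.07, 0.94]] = a @ [[0.68, 0.01, 0.33], [0.34, -0.08, 0.35]]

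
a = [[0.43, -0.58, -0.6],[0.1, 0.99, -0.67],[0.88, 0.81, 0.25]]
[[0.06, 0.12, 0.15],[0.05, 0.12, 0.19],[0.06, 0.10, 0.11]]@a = [[0.17, 0.21, -0.08], [0.2, 0.24, -0.06], [0.13, 0.15, -0.08]]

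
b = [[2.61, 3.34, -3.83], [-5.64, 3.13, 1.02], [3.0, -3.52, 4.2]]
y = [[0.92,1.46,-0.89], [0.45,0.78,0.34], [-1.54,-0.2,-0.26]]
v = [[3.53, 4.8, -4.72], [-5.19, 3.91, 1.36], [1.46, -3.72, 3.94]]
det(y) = -1.71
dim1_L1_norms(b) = [9.78, 9.79, 10.72]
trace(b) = 9.94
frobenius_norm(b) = 10.69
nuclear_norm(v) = 17.85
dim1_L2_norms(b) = [5.71, 6.53, 6.25]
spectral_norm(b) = 8.17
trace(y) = 1.44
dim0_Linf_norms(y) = [1.54, 1.46, 0.89]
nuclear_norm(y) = 4.14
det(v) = 115.74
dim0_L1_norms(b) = [11.25, 9.99, 9.05]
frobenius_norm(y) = 2.68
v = y + b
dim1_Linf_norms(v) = [4.8, 5.19, 3.94]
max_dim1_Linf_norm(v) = 5.19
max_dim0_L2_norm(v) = 7.22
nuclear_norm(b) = 16.56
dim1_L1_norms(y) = [3.27, 1.57, 2.0]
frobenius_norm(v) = 11.55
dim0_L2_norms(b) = [6.9, 5.77, 5.77]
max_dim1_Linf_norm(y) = 1.54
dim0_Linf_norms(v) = [5.19, 4.8, 4.72]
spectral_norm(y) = 2.30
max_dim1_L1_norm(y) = 3.27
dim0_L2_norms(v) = [6.44, 7.22, 6.3]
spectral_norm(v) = 8.90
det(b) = 92.95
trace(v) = 11.38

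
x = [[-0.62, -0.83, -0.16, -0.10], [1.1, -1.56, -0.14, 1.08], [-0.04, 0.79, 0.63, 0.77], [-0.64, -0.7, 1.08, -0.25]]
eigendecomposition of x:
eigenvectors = [[(-0.16-0.34j), -0.16+0.34j, -0.61+0.00j, (-0.15+0j)], [(-0.71+0j), (-0.71-0j), (0.07+0j), 0.12+0.00j], [(0.1+0.27j), (0.1-0.27j), -0.48+0.00j, (0.8+0j)], [(-0.01-0.51j), -0.01+0.51j, (0.63+0j), (0.57+0j)]]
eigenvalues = [(-1.28+1.36j), (-1.28-1.36j), (-0.54+0j), (1.3+0j)]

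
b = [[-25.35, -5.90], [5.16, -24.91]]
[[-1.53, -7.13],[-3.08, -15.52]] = b@[[0.03, 0.13], [0.13, 0.65]]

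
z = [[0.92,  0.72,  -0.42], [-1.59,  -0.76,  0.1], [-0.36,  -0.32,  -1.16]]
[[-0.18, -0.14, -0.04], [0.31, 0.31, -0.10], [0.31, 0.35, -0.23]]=z @ [[-0.09, -0.14, 0.11], [-0.24, -0.14, -0.08], [-0.17, -0.22, 0.19]]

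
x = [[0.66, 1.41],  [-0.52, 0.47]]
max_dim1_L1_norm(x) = 2.07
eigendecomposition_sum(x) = [[0.33+0.39j, 0.71-0.47j], [(-0.26+0.17j), (0.23+0.46j)]] + [[(0.33-0.39j), (0.71+0.47j)], [(-0.26-0.17j), 0.23-0.46j]]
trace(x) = 1.13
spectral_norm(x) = 1.57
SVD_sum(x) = [[0.56, 1.45],[0.09, 0.23]] + [[0.10,-0.04],  [-0.61,0.24]]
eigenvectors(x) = [[(0.85+0j), 0.85-0.00j], [-0.06+0.52j, (-0.06-0.52j)]]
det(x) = 1.04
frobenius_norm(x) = 1.71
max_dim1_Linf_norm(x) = 1.41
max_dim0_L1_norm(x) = 1.88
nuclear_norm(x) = 2.24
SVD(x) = [[0.99, 0.16],[0.16, -0.99]] @ diag([1.573262688457117, 0.6632077450608405]) @ [[0.36, 0.93], [0.93, -0.36]]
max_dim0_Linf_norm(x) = 1.41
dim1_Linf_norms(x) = [1.41, 0.52]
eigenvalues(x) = [(0.56+0.85j), (0.56-0.85j)]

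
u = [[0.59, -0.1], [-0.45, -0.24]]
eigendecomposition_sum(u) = [[0.61, -0.07], [-0.31, 0.04]] + [[-0.02, -0.03],  [-0.14, -0.28]]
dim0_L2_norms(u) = [0.74, 0.26]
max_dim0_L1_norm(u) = 1.04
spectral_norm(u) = 0.75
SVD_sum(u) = [[0.57, 0.06], [-0.47, -0.05]] + [[0.02, -0.16],[0.02, -0.19]]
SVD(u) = [[-0.77, 0.63], [0.63, 0.77]] @ diag([0.7453327309310567, 0.2503579841004735]) @ [[-0.99,-0.10], [0.1,-0.99]]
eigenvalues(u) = [0.64, -0.29]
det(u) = -0.19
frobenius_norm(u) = 0.79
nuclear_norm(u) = 1.00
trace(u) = 0.35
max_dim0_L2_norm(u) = 0.74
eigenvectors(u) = [[0.89,  0.11], [-0.45,  0.99]]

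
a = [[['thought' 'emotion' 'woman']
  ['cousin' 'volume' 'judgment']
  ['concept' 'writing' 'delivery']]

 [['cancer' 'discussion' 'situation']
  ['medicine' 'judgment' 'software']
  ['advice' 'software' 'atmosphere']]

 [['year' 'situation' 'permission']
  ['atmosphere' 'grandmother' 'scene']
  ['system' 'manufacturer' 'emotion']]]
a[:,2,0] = ['concept', 'advice', 'system']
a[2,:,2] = ['permission', 'scene', 'emotion']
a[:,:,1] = [['emotion', 'volume', 'writing'], ['discussion', 'judgment', 'software'], ['situation', 'grandmother', 'manufacturer']]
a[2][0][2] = 'permission'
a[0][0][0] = 'thought'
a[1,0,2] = 'situation'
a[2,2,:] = ['system', 'manufacturer', 'emotion']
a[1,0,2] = 'situation'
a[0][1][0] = 'cousin'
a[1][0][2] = 'situation'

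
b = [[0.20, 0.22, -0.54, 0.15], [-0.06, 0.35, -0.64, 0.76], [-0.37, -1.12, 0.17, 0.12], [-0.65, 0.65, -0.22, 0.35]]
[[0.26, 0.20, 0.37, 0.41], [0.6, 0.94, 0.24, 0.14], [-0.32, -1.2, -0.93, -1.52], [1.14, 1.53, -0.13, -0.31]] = b@[[-1.06,-0.66,0.79,1.34], [0.52,1.38,0.54,0.92], [-0.7,0.12,-0.18,0.09], [-0.12,0.65,-0.02,-0.06]]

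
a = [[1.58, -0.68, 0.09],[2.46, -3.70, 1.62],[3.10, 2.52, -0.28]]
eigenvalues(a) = [(1.06+0.68j), (1.06-0.68j), (-4.51+0j)]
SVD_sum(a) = [[0.63, -1.09, 0.43], [2.22, -3.87, 1.53], [-0.33, 0.57, -0.23]] + [[0.91, 0.51, -0.03], [0.25, 0.14, -0.01], [3.44, 1.92, -0.13]] + [[0.04, -0.10, -0.31], [-0.01, 0.03, 0.1], [-0.01, 0.02, 0.07]]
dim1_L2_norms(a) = [1.72, 4.73, 4.0]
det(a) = -7.11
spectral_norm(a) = 4.95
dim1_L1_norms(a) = [2.35, 7.78, 5.9]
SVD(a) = [[-0.27, 0.26, -0.93], [-0.95, 0.07, 0.30], [0.14, 0.96, 0.22]] @ diag([4.95294251430693, 4.0886323546022565, 0.3509215280807732]) @ [[-0.47, 0.82, -0.32], [0.87, 0.49, -0.03], [-0.13, 0.30, 0.95]]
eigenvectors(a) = [[(-0.1-0.17j), -0.10+0.17j, (-0.1+0j)], [(-0.36-0.04j), (-0.36+0.04j), -0.82+0.00j], [(-0.91+0j), -0.91-0.00j, 0.56+0.00j]]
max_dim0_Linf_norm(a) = 3.7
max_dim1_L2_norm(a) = 4.73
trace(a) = -2.40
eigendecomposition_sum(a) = [[0.74+0.03j, (-0.12+0.07j), (-0.04+0.1j)], [0.84-1.11j, -0.02+0.25j, 0.12+0.17j], [1.81-2.95j, (0.01+0.63j), 0.33+0.40j]] + [[0.74-0.03j, -0.12-0.07j, (-0.04-0.1j)], [(0.84+1.11j), (-0.02-0.25j), 0.12-0.17j], [(1.81+2.95j), 0.01-0.63j, (0.33-0.4j)]] + [[0.09-0.00j, (-0.45+0j), (0.17-0j)], [(0.77-0j), -3.66+0.00j, (1.38-0j)], [-0.53+0.00j, 2.50-0.00j, -0.95+0.00j]]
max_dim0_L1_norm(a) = 7.14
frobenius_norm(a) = 6.43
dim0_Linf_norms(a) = [3.1, 3.7, 1.62]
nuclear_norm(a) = 9.39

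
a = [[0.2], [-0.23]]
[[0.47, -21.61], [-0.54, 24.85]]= a @[[2.36, -108.04]]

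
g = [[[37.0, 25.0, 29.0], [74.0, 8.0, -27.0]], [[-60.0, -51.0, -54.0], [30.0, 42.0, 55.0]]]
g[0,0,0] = 37.0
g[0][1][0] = 74.0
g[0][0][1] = 25.0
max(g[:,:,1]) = 42.0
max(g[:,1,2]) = 55.0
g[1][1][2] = 55.0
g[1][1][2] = 55.0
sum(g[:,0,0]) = -23.0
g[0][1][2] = -27.0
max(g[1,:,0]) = 30.0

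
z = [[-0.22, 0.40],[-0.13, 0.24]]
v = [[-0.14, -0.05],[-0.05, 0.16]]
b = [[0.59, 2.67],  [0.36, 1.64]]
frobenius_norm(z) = 0.53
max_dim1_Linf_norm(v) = 0.16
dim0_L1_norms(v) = [0.19, 0.21]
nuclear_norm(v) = 0.32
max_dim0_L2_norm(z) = 0.47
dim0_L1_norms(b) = [0.95, 4.31]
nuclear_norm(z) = 0.53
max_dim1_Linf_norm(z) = 0.4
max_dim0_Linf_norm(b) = 2.67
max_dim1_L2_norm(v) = 0.17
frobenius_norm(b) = 3.21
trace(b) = 2.23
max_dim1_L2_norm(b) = 2.73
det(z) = -0.00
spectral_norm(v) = 0.17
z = b @ v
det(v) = -0.02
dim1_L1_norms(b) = [3.26, 2.0]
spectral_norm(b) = 3.21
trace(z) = 0.02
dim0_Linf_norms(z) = [0.22, 0.4]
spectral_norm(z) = 0.53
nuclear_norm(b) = 3.21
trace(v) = 0.02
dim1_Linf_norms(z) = [0.4, 0.24]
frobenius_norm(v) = 0.22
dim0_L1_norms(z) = [0.35, 0.64]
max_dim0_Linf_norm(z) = 0.4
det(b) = 0.01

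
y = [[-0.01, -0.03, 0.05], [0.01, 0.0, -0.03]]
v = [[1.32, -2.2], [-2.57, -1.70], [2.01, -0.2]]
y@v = [[0.16,0.06], [-0.05,-0.02]]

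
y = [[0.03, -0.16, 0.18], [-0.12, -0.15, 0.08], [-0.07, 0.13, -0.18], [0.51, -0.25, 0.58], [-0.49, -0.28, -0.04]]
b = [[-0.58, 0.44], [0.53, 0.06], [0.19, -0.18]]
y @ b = [[-0.07, -0.03], [0.01, -0.08], [0.08, 0.01], [-0.32, 0.11], [0.13, -0.23]]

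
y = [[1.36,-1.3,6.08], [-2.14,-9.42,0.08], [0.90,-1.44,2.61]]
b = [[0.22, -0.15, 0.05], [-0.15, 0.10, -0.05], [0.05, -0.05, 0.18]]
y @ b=[[0.80, -0.64, 1.23], [0.95, -0.62, 0.38], [0.54, -0.41, 0.59]]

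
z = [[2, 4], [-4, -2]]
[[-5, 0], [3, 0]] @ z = [[-10, -20], [6, 12]]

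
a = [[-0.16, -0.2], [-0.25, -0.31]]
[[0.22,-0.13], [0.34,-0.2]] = a@[[0.73, 1.44], [-1.67, -0.51]]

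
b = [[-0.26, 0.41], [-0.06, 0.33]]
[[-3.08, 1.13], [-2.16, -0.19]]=b @[[2.17, -7.39], [-6.14, -1.92]]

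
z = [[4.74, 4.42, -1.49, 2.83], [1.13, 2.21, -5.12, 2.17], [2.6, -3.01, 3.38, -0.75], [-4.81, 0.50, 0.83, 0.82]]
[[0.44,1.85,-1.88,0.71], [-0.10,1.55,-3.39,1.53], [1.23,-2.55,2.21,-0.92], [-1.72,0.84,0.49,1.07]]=z@ [[0.31, -0.15, -0.04, -0.15],  [-0.15, 0.61, -0.12, -0.11],  [-0.04, -0.12, 0.55, -0.12],  [-0.15, -0.11, -0.12, 0.61]]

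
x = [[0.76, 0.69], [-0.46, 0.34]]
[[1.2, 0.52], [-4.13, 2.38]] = x @[[5.66, -2.54], [-4.5, 3.55]]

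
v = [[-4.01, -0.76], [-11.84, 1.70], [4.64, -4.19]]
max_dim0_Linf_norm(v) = 11.84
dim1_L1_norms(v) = [4.77, 13.54, 8.83]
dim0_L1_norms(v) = [20.49, 6.65]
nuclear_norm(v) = 17.23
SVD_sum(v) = [[-3.66, 0.81], [-11.65, 2.58], [5.31, -1.18]] + [[-0.35, -1.57], [-0.19, -0.88], [-0.67, -3.01]]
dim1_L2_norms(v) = [4.08, 11.96, 6.25]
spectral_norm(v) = 13.63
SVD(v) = [[-0.28,0.45], [-0.87,0.25], [0.4,0.86]] @ diag([13.634002689376226, 3.5962439664296815]) @ [[0.98,  -0.22], [-0.22,  -0.98]]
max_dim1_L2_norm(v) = 11.96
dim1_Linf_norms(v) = [4.01, 11.84, 4.64]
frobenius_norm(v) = 14.10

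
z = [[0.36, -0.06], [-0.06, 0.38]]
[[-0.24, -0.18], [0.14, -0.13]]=z@[[-0.62,-0.56], [0.27,-0.44]]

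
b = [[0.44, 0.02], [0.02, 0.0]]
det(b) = -0.00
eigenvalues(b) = [0.44, -0.0]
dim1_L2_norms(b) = [0.44, 0.02]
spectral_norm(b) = 0.44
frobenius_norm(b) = 0.44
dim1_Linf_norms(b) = [0.44, 0.02]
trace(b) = 0.44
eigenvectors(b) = [[1.0,-0.05], [0.05,1.00]]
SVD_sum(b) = [[0.44, 0.02], [0.02, 0.00]] + [[-0.0, 0.00], [0.0, -0.00]]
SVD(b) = [[-1.0, -0.05], [-0.05, 1.00]] @ diag([0.44090722034374524, 0.0009072203437452154]) @ [[-1.00, -0.05], [0.05, -1.0]]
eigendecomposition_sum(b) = [[0.44, 0.02], [0.02, 0.00]] + [[-0.0, 0.0], [0.00, -0.0]]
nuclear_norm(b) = 0.44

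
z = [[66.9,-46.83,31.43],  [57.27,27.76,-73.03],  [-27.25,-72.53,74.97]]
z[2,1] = -72.53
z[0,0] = 66.9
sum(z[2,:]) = -24.810000000000002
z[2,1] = -72.53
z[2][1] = -72.53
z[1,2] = -73.03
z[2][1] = -72.53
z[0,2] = 31.43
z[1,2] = -73.03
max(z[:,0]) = 66.9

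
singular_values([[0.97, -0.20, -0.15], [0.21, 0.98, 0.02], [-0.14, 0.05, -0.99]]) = [1.0, 1.0, 1.0]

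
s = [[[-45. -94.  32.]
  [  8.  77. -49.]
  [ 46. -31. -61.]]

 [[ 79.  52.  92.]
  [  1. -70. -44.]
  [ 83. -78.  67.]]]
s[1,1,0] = 1.0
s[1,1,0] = 1.0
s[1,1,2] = -44.0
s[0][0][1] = -94.0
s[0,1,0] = 8.0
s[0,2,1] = -31.0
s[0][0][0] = -45.0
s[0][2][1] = -31.0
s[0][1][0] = 8.0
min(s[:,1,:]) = -70.0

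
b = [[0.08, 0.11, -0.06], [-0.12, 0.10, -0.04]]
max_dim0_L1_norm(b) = 0.21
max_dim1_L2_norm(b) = 0.16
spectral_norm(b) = 0.17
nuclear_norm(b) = 0.31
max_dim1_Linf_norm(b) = 0.12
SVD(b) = [[0.52, 0.85],[0.85, -0.52]] @ diag([0.16828881119625994, 0.14063739199142436]) @ [[-0.36, 0.85, -0.39], [0.93, 0.3, -0.22]]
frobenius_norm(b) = 0.22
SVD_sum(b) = [[-0.03, 0.07, -0.03],[-0.05, 0.12, -0.06]] + [[0.11, 0.04, -0.03], [-0.07, -0.02, 0.02]]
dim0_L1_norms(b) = [0.2, 0.21, 0.1]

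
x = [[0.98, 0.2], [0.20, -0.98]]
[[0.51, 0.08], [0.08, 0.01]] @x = [[0.52, 0.02], [0.08, 0.01]]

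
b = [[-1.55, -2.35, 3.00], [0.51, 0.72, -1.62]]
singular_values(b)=[4.49, 0.43]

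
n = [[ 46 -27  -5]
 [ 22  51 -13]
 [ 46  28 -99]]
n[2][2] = -99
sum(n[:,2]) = -117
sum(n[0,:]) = 14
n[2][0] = 46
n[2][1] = 28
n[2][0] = 46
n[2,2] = -99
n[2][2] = -99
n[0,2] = -5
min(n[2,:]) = -99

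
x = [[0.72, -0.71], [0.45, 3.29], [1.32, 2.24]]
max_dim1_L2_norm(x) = 3.32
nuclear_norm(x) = 5.36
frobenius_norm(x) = 4.34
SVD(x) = [[0.12, 0.73], [-0.79, -0.34], [-0.6, 0.59]] @ diag([4.168838047726568, 1.1957798007272664]) @ [[-0.25, -0.97], [0.97, -0.25]]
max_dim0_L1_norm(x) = 6.24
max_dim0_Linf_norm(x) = 3.29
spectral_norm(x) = 4.17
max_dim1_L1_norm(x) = 3.74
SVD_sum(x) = [[-0.13, -0.49], [0.84, 3.19], [0.64, 2.42]] + [[0.85, -0.22], [-0.39, 0.1], [0.68, -0.18]]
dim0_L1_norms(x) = [2.49, 6.24]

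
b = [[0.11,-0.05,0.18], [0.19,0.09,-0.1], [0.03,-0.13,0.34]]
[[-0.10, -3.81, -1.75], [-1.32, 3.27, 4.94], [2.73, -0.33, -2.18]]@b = [[-0.79, -0.11, -0.23], [0.62, -0.28, 1.12], [0.17, 0.12, -0.22]]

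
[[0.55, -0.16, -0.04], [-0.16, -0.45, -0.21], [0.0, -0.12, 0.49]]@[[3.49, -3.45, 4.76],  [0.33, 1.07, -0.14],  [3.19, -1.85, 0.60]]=[[1.74, -1.99, 2.62],  [-1.38, 0.46, -0.82],  [1.52, -1.03, 0.31]]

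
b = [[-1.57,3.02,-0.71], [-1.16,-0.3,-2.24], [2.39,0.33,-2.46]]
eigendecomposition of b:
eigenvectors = [[(0.64+0j), 0.64-0.00j, (-0.39+0j)], [0.31+0.51j, 0.31-0.51j, (0.43+0j)], [0.32-0.36j, 0.32+0.36j, (0.81+0j)]]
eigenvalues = [(-0.45+2.78j), (-0.45-2.78j), (-3.44+0j)]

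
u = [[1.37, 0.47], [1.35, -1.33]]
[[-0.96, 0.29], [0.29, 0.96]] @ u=[[-0.92, -0.84], [1.69, -1.14]]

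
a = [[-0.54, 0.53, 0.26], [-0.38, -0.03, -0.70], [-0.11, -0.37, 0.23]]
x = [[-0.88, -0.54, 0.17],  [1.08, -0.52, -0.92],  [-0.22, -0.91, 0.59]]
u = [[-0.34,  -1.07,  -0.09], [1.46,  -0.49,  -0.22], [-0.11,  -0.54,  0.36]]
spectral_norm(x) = 1.72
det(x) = 1.05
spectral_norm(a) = 0.83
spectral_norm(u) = 1.56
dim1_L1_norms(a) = [1.33, 1.11, 0.71]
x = a + u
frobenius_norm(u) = 2.03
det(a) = 0.27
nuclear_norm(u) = 3.17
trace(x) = -0.81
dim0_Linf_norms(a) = [0.54, 0.53, 0.7]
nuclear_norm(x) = 3.41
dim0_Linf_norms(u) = [1.46, 1.07, 0.36]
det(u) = 0.71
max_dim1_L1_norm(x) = 2.52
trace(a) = -0.34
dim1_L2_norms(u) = [1.13, 1.56, 0.66]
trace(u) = -0.47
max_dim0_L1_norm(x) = 2.18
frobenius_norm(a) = 1.22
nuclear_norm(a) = 2.03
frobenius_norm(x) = 2.15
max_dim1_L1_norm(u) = 2.17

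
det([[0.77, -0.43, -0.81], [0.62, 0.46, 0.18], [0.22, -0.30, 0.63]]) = 0.648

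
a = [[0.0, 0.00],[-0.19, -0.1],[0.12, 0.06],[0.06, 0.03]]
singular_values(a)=[0.26, 0.0]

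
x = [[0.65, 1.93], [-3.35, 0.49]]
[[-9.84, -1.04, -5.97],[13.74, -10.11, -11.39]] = x@[[-4.62,2.8,2.81], [-3.54,-1.48,-4.04]]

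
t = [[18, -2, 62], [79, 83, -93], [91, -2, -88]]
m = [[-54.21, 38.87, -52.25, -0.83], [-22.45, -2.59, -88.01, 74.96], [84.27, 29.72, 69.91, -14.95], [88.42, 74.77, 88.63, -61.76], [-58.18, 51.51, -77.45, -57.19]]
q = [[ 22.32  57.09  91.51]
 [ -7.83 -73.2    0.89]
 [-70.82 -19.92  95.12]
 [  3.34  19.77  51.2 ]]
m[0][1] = 38.87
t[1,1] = 83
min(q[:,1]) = -73.2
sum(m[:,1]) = 192.27999999999997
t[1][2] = -93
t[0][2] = 62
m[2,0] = 84.27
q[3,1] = 19.77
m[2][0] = 84.27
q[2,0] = -70.82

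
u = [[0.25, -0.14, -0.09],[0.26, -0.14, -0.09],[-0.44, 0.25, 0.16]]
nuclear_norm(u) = 0.69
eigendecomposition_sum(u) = [[0.25, -0.14, -0.09], [0.26, -0.15, -0.10], [-0.44, 0.25, 0.16]] + [[-0.00, 0.00, -0.00], [0.0, -0.0, 0.0], [-0.00, 0.0, -0.0]] + [[-0.0, 0.00, 0.0], [-0.0, 0.01, 0.01], [0.00, -0.0, -0.0]]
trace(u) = 0.27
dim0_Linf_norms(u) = [0.44, 0.25, 0.16]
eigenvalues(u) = [0.26, -0.0, 0.01]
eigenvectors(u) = [[-0.44, -0.03, 0.38], [-0.46, 0.51, 0.87], [0.77, -0.86, -0.33]]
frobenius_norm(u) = 0.68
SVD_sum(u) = [[0.25,-0.14,-0.09], [0.26,-0.14,-0.09], [-0.44,0.25,0.16]] + [[0.00, 0.00, 0.0], [0.00, 0.00, 0.0], [0.0, 0.0, 0.0]] + [[-0.00, 0.00, -0.00], [0.0, -0.0, 0.0], [-0.00, 0.00, -0.00]]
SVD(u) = [[-0.44, -0.00, 0.90], [-0.45, -0.86, -0.22], [0.78, -0.5, 0.38]] @ diag([0.6834900464556897, 0.006426863248602608, 0.00022765057236155234]) @ [[-0.83, 0.47, 0.3], [-0.55, -0.72, -0.41], [-0.03, 0.51, -0.86]]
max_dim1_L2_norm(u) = 0.53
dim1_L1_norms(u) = [0.48, 0.49, 0.85]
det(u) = -0.00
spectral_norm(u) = 0.68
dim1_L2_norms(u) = [0.3, 0.31, 0.53]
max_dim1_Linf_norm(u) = 0.44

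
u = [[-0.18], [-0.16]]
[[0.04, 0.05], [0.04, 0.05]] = u @ [[-0.24, -0.29]]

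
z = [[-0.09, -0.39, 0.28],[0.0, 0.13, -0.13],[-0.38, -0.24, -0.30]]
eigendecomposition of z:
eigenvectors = [[(-0.45-0.46j),-0.45+0.46j,-0.72+0.00j],[(0.23+0.16j),0.23-0.16j,0.53+0.00j],[0.71+0.00j,(0.71-0j),(0.46+0j)]]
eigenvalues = [(-0.14+0.19j), (-0.14-0.19j), (0.02+0j)]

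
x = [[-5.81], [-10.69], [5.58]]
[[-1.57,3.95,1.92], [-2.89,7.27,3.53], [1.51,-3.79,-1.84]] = x @ [[0.27, -0.68, -0.33]]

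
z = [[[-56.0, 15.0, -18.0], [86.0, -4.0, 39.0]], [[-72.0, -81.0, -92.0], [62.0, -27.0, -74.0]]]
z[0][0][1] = 15.0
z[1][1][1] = -27.0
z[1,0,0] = -72.0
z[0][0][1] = 15.0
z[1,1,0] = 62.0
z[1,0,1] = -81.0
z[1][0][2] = -92.0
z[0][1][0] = 86.0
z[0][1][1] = -4.0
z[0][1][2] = 39.0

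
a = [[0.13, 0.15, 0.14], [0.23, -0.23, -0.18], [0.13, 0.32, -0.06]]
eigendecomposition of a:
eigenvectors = [[(-0.82+0j), (-0.01+0.25j), (-0.01-0.25j)], [(-0.19+0j), (0.33-0.57j), 0.33+0.57j], [(-0.53+0j), (-0.71+0j), -0.71-0.00j]]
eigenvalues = [(0.26+0j), (-0.21+0.21j), (-0.21-0.21j)]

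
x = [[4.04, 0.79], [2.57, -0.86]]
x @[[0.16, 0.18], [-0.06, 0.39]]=[[0.6, 1.04], [0.46, 0.13]]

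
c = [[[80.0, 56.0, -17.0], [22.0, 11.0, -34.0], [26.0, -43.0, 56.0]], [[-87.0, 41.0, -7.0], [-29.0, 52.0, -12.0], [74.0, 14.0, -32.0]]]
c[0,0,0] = 80.0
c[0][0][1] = 56.0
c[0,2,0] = 26.0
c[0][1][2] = -34.0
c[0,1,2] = -34.0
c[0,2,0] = 26.0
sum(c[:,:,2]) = -46.0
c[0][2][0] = 26.0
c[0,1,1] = 11.0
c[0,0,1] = 56.0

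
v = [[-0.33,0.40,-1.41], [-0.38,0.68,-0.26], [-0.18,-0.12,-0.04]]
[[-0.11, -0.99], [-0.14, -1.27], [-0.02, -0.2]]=v @[[0.18,1.72],[-0.10,-0.89],[0.01,0.05]]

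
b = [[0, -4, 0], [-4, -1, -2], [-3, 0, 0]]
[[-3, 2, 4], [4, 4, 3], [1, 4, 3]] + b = [[-3, -2, 4], [0, 3, 1], [-2, 4, 3]]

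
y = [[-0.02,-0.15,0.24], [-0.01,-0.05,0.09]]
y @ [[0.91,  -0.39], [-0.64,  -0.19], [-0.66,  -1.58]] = [[-0.08, -0.34], [-0.04, -0.13]]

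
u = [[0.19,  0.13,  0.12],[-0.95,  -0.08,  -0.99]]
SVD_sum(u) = [[0.16, 0.02, 0.16], [-0.96, -0.1, -0.98]] + [[0.03, 0.11, -0.04], [0.01, 0.02, -0.01]]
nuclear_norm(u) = 1.52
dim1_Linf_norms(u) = [0.19, 0.99]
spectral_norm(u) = 1.39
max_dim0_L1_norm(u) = 1.14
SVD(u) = [[-0.16, 0.99], [0.99, 0.16]] @ diag([1.3929156086536885, 0.12722463271286916]) @ [[-0.7, -0.07, -0.72], [0.26, 0.91, -0.34]]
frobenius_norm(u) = 1.40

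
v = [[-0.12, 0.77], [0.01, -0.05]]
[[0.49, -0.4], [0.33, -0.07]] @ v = [[-0.06, 0.4],[-0.04, 0.26]]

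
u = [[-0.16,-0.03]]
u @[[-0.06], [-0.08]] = [[0.01]]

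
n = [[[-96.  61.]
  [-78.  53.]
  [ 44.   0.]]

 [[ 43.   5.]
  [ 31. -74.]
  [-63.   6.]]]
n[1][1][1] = -74.0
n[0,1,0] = -78.0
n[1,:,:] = [[43.0, 5.0], [31.0, -74.0], [-63.0, 6.0]]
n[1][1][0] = 31.0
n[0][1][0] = -78.0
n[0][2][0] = 44.0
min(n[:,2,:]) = -63.0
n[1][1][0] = 31.0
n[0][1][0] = -78.0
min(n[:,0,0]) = -96.0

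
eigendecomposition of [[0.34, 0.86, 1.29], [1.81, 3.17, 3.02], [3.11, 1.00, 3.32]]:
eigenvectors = [[-0.25, -0.75, -0.05], [-0.78, -0.15, -0.85], [-0.58, 0.64, 0.53]]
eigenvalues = [6.0, -0.58, 1.41]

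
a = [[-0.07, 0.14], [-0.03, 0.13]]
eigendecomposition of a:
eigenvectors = [[-0.99, -0.62],[-0.17, -0.78]]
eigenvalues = [-0.05, 0.11]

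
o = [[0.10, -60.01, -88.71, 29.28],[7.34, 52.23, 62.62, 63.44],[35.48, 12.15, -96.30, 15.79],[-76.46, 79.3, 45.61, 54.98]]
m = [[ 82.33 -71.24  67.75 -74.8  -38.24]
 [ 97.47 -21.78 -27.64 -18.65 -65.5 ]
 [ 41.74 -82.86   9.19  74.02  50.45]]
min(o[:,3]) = 15.79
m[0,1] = -71.24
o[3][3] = 54.98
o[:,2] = [-88.71, 62.62, -96.3, 45.61]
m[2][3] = 74.02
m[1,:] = [97.47, -21.78, -27.64, -18.65, -65.5]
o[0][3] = 29.28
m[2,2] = 9.19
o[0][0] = 0.1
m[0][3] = -74.8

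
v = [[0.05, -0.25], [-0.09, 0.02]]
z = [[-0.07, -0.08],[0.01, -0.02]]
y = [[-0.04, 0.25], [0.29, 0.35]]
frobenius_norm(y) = 0.52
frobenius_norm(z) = 0.11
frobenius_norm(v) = 0.27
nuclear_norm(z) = 0.13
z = v @ y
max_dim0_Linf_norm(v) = 0.25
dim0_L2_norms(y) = [0.29, 0.43]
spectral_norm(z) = 0.11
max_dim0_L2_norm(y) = 0.43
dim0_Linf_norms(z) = [0.07, 0.08]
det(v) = -0.02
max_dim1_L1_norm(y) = 0.64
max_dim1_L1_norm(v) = 0.3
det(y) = -0.09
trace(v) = 0.07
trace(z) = -0.09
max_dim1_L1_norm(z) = 0.15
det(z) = 0.00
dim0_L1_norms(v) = [0.14, 0.27]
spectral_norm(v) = 0.26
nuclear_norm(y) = 0.67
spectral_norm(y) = 0.49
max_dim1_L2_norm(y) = 0.45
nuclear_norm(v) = 0.34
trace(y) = 0.31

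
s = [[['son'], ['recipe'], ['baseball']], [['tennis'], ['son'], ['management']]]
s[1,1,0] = 'son'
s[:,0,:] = [['son'], ['tennis']]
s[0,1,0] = 'recipe'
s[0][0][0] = 'son'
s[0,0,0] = 'son'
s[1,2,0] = 'management'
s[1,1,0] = 'son'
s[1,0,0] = 'tennis'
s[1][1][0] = 'son'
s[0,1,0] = 'recipe'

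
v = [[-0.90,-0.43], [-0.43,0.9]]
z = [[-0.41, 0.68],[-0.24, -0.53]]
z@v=[[0.08, 0.79], [0.44, -0.37]]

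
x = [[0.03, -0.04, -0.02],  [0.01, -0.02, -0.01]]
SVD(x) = [[-0.91, -0.41],[-0.41, 0.91]] @ diag([0.05903944017155801, 0.003787413923645241]) @ [[-0.53,  0.76,  0.38], [-0.85,  -0.48,  -0.24]]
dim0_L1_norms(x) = [0.04, 0.06, 0.03]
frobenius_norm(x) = 0.06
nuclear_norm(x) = 0.06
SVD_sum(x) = [[0.03,-0.04,-0.02], [0.01,-0.02,-0.01]] + [[0.00, 0.0, 0.0], [-0.00, -0.0, -0.00]]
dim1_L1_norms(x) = [0.09, 0.04]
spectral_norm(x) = 0.06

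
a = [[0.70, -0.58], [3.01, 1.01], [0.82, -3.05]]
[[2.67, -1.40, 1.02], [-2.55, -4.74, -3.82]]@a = [[-1.51, -6.07], [-19.18, 8.34]]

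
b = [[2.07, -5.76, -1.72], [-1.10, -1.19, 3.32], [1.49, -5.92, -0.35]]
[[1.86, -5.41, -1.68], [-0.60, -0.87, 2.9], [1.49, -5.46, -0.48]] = b@[[0.86, -0.04, 0.09], [-0.04, 0.91, 0.05], [0.09, 0.05, 0.92]]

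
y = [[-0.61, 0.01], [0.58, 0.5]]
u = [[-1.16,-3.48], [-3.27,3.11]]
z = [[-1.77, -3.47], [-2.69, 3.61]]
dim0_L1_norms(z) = [4.46, 7.08]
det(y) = -0.31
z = u + y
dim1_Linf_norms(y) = [0.61, 0.58]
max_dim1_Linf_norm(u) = 3.48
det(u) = -14.99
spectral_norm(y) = 0.92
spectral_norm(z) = 5.09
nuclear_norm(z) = 8.18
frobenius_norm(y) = 0.98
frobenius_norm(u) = 5.82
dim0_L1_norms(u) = [4.43, 6.59]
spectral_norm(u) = 4.97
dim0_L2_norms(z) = [3.22, 5.01]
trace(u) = 1.95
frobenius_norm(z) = 5.95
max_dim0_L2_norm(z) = 5.01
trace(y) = -0.11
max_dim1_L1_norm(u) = 6.38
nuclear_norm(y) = 1.26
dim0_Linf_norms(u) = [3.27, 3.48]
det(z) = -15.72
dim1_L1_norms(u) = [4.64, 6.38]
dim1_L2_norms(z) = [3.9, 4.5]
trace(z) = 1.84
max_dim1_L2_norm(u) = 4.51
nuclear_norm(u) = 7.99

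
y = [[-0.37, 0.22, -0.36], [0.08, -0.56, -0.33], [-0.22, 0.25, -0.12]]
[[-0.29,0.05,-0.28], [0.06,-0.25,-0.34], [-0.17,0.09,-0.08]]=y@[[0.79, -0.0, -0.00], [-0.0, 0.39, 0.10], [-0.0, 0.10, 0.85]]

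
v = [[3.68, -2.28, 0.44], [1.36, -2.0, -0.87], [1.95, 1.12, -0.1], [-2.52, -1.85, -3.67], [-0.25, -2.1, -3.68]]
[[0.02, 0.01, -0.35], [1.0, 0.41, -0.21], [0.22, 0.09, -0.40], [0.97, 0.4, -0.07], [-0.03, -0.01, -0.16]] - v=[[-3.66, 2.29, -0.79],  [-0.36, 2.41, 0.66],  [-1.73, -1.03, -0.3],  [3.49, 2.25, 3.60],  [0.22, 2.09, 3.52]]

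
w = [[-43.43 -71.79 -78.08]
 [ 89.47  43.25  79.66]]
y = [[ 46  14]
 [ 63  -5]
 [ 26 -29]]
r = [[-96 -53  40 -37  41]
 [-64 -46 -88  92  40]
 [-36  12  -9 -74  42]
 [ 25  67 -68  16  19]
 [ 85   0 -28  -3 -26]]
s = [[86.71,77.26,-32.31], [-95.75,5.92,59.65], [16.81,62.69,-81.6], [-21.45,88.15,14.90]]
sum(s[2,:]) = -2.0999999999999943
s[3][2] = 14.9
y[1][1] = -5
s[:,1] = [77.26, 5.92, 62.69, 88.15]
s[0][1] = 77.26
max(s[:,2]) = 59.65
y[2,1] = -29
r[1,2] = -88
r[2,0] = -36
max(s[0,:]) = 86.71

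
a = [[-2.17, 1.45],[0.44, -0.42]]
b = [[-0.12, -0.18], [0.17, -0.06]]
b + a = [[-2.29, 1.27], [0.61, -0.48]]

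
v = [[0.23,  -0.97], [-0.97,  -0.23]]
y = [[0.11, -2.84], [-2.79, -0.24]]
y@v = [[2.78, 0.55], [-0.41, 2.76]]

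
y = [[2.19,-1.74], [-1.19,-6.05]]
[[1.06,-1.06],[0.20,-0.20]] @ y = [[3.58, 4.57], [0.68, 0.86]]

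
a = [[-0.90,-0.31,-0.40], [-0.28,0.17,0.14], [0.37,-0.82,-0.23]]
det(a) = -0.131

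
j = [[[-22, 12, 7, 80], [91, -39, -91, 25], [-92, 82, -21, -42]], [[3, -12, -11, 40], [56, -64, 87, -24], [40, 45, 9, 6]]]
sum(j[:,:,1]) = 24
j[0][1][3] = 25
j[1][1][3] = -24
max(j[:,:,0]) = 91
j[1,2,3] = 6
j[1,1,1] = -64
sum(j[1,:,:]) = 175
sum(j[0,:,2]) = -105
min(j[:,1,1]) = -64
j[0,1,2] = -91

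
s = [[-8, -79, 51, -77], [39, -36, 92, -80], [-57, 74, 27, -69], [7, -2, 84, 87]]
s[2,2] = 27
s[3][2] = 84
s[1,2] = 92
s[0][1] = -79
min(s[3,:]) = -2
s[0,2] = 51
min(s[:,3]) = -80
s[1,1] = -36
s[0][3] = -77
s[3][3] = 87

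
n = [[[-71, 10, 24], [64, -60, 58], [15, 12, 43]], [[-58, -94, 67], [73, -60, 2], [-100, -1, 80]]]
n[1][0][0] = -58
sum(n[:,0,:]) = -122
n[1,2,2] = 80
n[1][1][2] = 2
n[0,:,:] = [[-71, 10, 24], [64, -60, 58], [15, 12, 43]]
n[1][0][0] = -58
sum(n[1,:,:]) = -91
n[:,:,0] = [[-71, 64, 15], [-58, 73, -100]]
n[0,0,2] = 24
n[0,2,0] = 15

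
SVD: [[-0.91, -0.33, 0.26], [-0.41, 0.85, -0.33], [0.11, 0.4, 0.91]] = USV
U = [[-0.85, 0.23, -0.48], [-0.52, -0.53, 0.67], [-0.11, 0.82, 0.57]]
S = [1.0, 1.0, 0.99]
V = [[0.97,-0.21,-0.14], [0.1,-0.20,0.98], [0.23,0.96,0.17]]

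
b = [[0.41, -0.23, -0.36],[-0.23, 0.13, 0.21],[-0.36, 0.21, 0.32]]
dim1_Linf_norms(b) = [0.41, 0.23, 0.36]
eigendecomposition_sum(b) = [[0.41, -0.23, -0.36], [-0.23, 0.13, 0.21], [-0.36, 0.21, 0.32]] + [[0.00, 0.0, 0.0],[0.0, 0.00, 0.00],[0.0, 0.0, 0.00]] + [[-0.00, 0.0, -0.00], [0.00, -0.00, 0.0], [-0.00, 0.0, -0.00]]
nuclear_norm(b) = 0.87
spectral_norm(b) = 0.86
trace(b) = 0.86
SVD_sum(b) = [[0.41, -0.23, -0.36], [-0.23, 0.13, 0.21], [-0.36, 0.21, 0.32]] + [[-0.00, 0.00, -0.00], [0.00, -0.00, 0.0], [-0.00, 0.0, -0.00]] + [[0.0, 0.00, 0.0], [0.00, 0.0, 0.0], [0.00, 0.0, 0.00]]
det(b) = -0.00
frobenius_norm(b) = 0.86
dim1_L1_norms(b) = [1.0, 0.57, 0.89]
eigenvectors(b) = [[0.69, -0.72, 0.09],  [-0.39, -0.48, -0.79],  [-0.61, -0.5, 0.61]]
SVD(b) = [[-0.69, -0.09, -0.72], [0.39, 0.79, -0.48], [0.61, -0.61, -0.50]] @ diag([0.8605472665335682, 0.005670498619680666, 0.0051232320861125955]) @ [[-0.69, 0.39, 0.61], [0.09, -0.79, 0.61], [-0.72, -0.48, -0.50]]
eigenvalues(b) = [0.86, 0.01, -0.01]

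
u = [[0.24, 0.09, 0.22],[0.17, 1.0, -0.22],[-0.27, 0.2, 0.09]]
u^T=[[0.24, 0.17, -0.27], [0.09, 1.0, 0.2], [0.22, -0.22, 0.09]]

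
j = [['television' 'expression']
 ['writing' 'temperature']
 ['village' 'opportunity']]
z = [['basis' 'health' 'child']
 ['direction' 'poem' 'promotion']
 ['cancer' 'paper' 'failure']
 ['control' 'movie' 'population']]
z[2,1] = 'paper'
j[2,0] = 'village'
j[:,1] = ['expression', 'temperature', 'opportunity']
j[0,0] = 'television'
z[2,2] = 'failure'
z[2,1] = 'paper'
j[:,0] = ['television', 'writing', 'village']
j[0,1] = 'expression'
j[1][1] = 'temperature'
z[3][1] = 'movie'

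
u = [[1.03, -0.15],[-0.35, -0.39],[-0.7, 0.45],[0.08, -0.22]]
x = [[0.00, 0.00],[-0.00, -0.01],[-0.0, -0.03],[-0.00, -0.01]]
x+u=[[1.03, -0.15], [-0.35, -0.4], [-0.7, 0.42], [0.08, -0.23]]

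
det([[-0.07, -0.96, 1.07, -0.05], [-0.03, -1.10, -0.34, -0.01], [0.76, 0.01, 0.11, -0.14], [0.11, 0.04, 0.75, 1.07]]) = 1.280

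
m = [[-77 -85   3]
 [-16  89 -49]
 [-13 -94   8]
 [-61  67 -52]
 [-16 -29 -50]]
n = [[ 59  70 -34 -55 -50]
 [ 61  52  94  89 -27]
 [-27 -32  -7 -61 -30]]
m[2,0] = -13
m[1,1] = 89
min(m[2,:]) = -94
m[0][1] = -85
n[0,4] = -50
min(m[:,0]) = -77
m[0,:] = [-77, -85, 3]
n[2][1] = -32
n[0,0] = 59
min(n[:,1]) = -32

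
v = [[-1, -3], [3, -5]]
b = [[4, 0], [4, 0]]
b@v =[[-4, -12], [-4, -12]]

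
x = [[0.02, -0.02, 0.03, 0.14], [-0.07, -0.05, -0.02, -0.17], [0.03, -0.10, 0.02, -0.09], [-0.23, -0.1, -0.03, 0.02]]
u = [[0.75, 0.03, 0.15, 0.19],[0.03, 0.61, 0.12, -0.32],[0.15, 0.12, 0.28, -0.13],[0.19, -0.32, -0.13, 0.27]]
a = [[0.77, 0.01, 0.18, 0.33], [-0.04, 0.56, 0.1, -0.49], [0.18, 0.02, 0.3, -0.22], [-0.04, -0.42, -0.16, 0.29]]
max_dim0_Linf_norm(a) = 0.77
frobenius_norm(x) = 0.38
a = u + x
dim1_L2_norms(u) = [0.79, 0.7, 0.36, 0.48]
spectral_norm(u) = 0.87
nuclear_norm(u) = 1.92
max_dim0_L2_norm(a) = 0.79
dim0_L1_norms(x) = [0.35, 0.27, 0.1, 0.42]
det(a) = -0.01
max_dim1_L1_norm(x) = 0.38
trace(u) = 1.91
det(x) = 0.00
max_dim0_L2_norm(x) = 0.24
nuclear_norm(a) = 2.17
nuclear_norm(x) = 0.62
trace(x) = 0.01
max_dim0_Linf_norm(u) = 0.75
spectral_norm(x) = 0.28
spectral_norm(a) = 0.98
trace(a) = 1.92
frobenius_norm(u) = 1.21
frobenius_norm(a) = 1.33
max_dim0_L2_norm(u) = 0.79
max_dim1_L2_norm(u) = 0.79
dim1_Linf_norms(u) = [0.75, 0.61, 0.28, 0.32]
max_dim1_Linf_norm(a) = 0.77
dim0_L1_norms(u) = [1.12, 1.08, 0.68, 0.91]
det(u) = -0.00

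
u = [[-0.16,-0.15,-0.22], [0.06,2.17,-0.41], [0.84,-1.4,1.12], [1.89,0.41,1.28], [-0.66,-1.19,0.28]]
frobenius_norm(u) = 4.03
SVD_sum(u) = [[0.00, -0.01, 0.00], [-0.41, 1.83, -0.89], [0.37, -1.66, 0.81], [0.11, -0.50, 0.24], [0.21, -0.91, 0.45]] + [[-0.23, -0.11, -0.13],[0.58, 0.29, 0.33],[0.49, 0.25, 0.28],[1.79, 0.9, 1.02],[-0.70, -0.35, -0.40]] + [[0.07, -0.03, -0.09], [-0.11, 0.05, 0.15], [-0.02, 0.01, 0.03], [-0.01, 0.01, 0.02], [-0.17, 0.07, 0.23]]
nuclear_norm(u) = 6.03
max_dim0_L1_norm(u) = 5.32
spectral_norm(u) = 3.04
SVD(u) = [[0.0, 0.11, -0.32], [-0.68, -0.28, 0.51], [0.62, -0.24, 0.11], [0.19, -0.86, 0.07], [0.34, 0.34, 0.79]] @ diag([3.040168422187091, 2.6119625965356774, 0.37526971505179607]) @ [[0.20, -0.88, 0.43], [-0.80, -0.4, -0.45], [-0.57, 0.25, 0.78]]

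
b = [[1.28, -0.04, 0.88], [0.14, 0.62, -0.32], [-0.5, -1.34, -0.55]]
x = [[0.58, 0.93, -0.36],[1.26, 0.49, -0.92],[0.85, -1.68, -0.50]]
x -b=[[-0.70, 0.97, -1.24],[1.12, -0.13, -0.60],[1.35, -0.34, 0.05]]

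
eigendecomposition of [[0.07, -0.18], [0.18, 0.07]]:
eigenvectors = [[0.71+0.00j, (0.71-0j)],[0.00-0.71j, 0.71j]]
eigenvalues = [(0.07+0.18j), (0.07-0.18j)]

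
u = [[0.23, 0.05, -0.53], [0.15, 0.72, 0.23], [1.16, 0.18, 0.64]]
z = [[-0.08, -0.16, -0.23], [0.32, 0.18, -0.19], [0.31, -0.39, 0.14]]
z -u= [[-0.31, -0.21, 0.3],[0.17, -0.54, -0.42],[-0.85, -0.57, -0.50]]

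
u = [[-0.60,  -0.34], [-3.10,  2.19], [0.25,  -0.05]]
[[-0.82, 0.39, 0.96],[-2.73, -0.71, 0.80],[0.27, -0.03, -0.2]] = u @[[1.15, -0.26, -1.00], [0.38, -0.69, -1.05]]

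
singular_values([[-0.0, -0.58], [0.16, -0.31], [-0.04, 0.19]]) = [0.69, 0.14]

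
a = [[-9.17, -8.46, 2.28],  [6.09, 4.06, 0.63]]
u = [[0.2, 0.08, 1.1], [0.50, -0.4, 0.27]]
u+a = [[-8.97, -8.38, 3.38], [6.59, 3.66, 0.9]]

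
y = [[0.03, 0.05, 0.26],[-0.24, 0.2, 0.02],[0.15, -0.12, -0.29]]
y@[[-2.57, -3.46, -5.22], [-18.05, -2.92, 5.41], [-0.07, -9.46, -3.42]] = [[-1.00,-2.71,-0.78], [-2.99,0.06,2.27], [1.80,2.57,-0.44]]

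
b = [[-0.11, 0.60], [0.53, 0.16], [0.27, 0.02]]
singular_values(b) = [0.63, 0.59]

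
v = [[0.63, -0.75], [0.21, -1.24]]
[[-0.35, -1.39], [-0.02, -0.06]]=v @ [[-0.67, -2.70], [-0.10, -0.41]]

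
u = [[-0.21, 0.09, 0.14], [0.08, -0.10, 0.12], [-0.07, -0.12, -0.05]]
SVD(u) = [[-0.98, 0.20, -0.07], [0.2, 0.98, -0.02], [0.06, -0.03, -1.0]] @ diag([0.27179970074839155, 0.17005758060380302, 0.14698755713415299]) @ [[0.8, -0.43, -0.42], [0.22, -0.44, 0.87], [0.56, 0.79, 0.26]]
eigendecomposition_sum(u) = [[-0.18-0.00j, 0.14-0.00j, 0.04-0.00j], [(0.1+0j), -0.07+0.00j, (-0.02+0j)], [-0.00-0.00j, -0j, 0.00-0.00j]] + [[-0.01+0.02j, (-0.02+0.04j), 0.05+0.03j], [(-0.01+0.03j), -0.01+0.06j, 0.07+0.02j], [-0.03-0.01j, -0.06-0.02j, -0.03+0.08j]] + [[-0.01-0.02j, (-0.02-0.04j), 0.05-0.03j], [(-0.01-0.03j), (-0.01-0.06j), 0.07-0.02j], [(-0.03+0.01j), -0.06+0.02j, (-0.03-0.08j)]]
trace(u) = -0.36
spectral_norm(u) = 0.27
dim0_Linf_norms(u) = [0.21, 0.12, 0.14]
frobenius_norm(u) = 0.35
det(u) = -0.01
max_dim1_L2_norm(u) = 0.27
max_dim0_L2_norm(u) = 0.24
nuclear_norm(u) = 0.59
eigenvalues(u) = [(-0.25+0j), (-0.05+0.15j), (-0.05-0.15j)]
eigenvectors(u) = [[-0.88+0.00j, -0.12+0.45j, (-0.12-0.45j)],[0.47+0.00j, 0.05+0.59j, 0.05-0.59j],[(-0.02+0j), -0.66+0.00j, -0.66-0.00j]]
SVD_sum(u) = [[-0.21, 0.11, 0.11], [0.04, -0.02, -0.02], [0.01, -0.01, -0.01]] + [[0.01, -0.02, 0.03], [0.04, -0.07, 0.14], [-0.0, 0.00, -0.00]] + [[-0.01, -0.01, -0.0], [-0.0, -0.00, -0.0], [-0.08, -0.12, -0.04]]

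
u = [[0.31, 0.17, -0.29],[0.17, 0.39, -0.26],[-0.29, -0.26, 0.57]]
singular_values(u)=[0.93, 0.21, 0.12]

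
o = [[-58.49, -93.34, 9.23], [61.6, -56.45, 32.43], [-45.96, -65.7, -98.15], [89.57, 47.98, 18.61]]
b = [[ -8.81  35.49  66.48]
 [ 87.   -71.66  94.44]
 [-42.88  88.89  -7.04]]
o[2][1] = -65.7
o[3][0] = 89.57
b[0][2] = 66.48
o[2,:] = [-45.96, -65.7, -98.15]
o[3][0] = 89.57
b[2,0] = -42.88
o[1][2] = 32.43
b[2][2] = -7.04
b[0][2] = 66.48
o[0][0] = -58.49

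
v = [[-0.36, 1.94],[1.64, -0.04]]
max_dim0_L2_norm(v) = 1.94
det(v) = -3.17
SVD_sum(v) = [[-0.91, 1.63], [0.41, -0.73]] + [[0.55, 0.31],  [1.23, 0.69]]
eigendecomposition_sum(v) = [[-1.08, 1.08], [0.91, -0.91]] + [[0.72,0.86], [0.73,0.87]]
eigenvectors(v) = [[-0.77, -0.71], [0.64, -0.71]]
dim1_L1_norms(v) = [2.3, 1.68]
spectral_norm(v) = 2.05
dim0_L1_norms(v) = [2.0, 1.98]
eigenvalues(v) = [-1.99, 1.59]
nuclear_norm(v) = 3.59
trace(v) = -0.40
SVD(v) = [[0.91, -0.41],[-0.41, -0.91]] @ diag([2.047136611390464, 1.547136611390464]) @ [[-0.49, 0.87], [-0.87, -0.49]]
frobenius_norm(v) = 2.57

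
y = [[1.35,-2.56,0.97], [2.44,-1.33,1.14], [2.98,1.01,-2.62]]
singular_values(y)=[4.29, 3.98, 0.92]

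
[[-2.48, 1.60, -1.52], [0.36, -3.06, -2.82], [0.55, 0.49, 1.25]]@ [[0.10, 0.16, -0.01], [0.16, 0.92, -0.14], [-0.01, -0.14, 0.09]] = [[0.02, 1.29, -0.34], [-0.43, -2.36, 0.17], [0.12, 0.36, 0.04]]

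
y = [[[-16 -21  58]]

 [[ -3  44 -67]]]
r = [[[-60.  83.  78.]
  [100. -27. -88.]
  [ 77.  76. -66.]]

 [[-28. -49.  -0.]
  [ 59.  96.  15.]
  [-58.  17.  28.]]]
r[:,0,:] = [[-60.0, 83.0, 78.0], [-28.0, -49.0, -0.0]]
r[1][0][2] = -0.0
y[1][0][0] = -3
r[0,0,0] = -60.0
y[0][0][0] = -16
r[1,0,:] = [-28.0, -49.0, -0.0]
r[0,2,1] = 76.0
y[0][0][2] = 58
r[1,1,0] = 59.0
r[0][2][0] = 77.0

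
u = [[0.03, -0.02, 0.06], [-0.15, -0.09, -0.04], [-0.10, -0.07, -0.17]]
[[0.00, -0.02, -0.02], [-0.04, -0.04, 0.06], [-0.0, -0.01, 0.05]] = u @ [[0.36, 0.04, -0.42],[-0.08, 0.5, 0.04],[-0.16, -0.16, -0.08]]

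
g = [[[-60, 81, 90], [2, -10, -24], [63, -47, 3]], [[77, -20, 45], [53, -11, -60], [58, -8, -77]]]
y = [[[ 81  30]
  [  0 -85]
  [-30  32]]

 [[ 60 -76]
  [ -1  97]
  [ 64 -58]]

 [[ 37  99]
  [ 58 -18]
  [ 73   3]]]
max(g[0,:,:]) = 90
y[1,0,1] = -76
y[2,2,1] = 3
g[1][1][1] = -11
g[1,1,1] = -11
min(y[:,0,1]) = -76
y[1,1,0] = -1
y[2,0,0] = 37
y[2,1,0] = 58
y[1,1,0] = -1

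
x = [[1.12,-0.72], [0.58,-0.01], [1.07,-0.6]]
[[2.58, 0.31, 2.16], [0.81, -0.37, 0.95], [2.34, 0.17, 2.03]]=x @ [[1.37, -0.66, 1.63], [-1.45, -1.46, -0.47]]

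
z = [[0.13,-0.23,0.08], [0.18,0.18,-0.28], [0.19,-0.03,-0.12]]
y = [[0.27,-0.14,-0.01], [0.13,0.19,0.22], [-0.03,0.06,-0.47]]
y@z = [[0.01,-0.09,0.06], [0.09,-0.0,-0.07], [-0.08,0.03,0.04]]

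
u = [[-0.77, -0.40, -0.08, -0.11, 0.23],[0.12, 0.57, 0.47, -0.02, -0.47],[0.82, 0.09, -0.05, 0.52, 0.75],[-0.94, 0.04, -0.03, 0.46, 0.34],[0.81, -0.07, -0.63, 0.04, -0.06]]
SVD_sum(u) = [[-0.77,-0.09,0.12,-0.05,-0.02],[0.1,0.01,-0.02,0.01,0.00],[0.85,0.1,-0.14,0.05,0.02],[-0.86,-0.11,0.14,-0.05,-0.02],[0.86,0.11,-0.14,0.05,0.02]] + [[-0.02, -0.11, -0.12, 0.14, 0.26], [0.05, 0.24, 0.27, -0.3, -0.57], [-0.05, -0.24, -0.26, 0.29, 0.56], [-0.03, -0.17, -0.18, 0.20, 0.39], [-0.01, -0.06, -0.06, 0.07, 0.13]] + [[0.00, -0.15, -0.16, -0.13, -0.07], [-0.01, 0.27, 0.28, 0.24, 0.12], [-0.01, 0.27, 0.28, 0.24, 0.12], [-0.0, 0.19, 0.2, 0.17, 0.09], [0.00, -0.24, -0.25, -0.21, -0.11]] + [[0.02, -0.05, 0.08, -0.06, 0.05], [-0.02, 0.04, -0.06, 0.04, -0.03], [0.02, -0.05, 0.08, -0.06, 0.05], [-0.05, 0.12, -0.18, 0.14, -0.11], [-0.05, 0.12, -0.18, 0.13, -0.11]] + [[-0.00, 0.01, -0.0, -0.01, 0.01], [-0.00, 0.01, -0.00, -0.01, 0.01], [-0.00, 0.0, -0.0, -0.0, 0.00], [0.0, -0.0, 0.0, 0.0, -0.0], [-0.00, 0.0, -0.0, -0.00, 0.0]]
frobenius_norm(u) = 2.32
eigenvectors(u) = [[-0.53+0.00j, 0.15+0.08j, 0.15-0.08j, (-0.08+0j), (0.26+0j)], [(0.16+0j), (-0.43-0.27j), -0.43+0.27j, (0.62+0j), -0.61+0.00j], [0.21+0.00j, (0.69+0j), (0.69-0j), (-0.29+0j), (0.01+0j)], [(-0.49+0j), (0.17+0.22j), 0.17-0.22j, -0.61+0.00j, (-0.7+0j)], [0.64+0.00j, (-0.01+0.4j), -0.01-0.40j, (0.4+0j), 0.28+0.00j]]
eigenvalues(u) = [(-0.99+0j), (0.19+0.66j), (0.19-0.66j), (0.06+0j), (0.71+0j)]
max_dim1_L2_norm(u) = 1.23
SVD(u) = [[-0.46, 0.28, -0.30, -0.28, 0.74], [0.06, -0.61, 0.53, 0.20, 0.56], [0.51, 0.6, 0.52, -0.26, 0.2], [-0.51, 0.42, 0.37, 0.65, -0.08], [0.52, 0.14, -0.47, 0.63, 0.32]] @ diag([1.7133534091603282, 1.2109888024311188, 0.8939245628435764, 0.44314859798652206, 0.023332632783940335]) @ [[0.98, 0.12, -0.16, 0.06, 0.03],[-0.06, -0.33, -0.36, 0.4, 0.77],[-0.01, 0.58, 0.59, 0.50, 0.26],[-0.17, 0.42, -0.64, 0.48, -0.39],[-0.10, 0.61, -0.28, -0.59, 0.43]]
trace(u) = 0.15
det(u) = -0.02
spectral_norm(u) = 1.71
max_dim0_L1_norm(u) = 3.46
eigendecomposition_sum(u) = [[-0.85-0.00j,(-0.22+0j),0.08+0.00j,-0.10+0.00j,(0.07+0j)],[(0.26+0j),0.07-0.00j,(-0.02-0j),0.03-0.00j,-0.02-0.00j],[(0.34+0j),(0.09-0j),(-0.03-0j),(0.04-0j),-0.03-0.00j],[(-0.79-0j),(-0.2+0j),(0.07+0j),-0.09+0.00j,0.07+0.00j],[(1.02+0j),(0.26-0j),-0.10-0.00j,(0.12-0j),-0.09-0.00j]] + [[0.03+0.08j, -0.02+0.04j, -0.05+0.09j, (0.06+0.01j), 0.09+0.03j],[-0.07-0.25j, (0.06-0.12j), 0.16-0.26j, (-0.18-0.05j), -0.27-0.13j],[(0.25+0.23j), 0.02+0.17j, -0.00+0.41j, (0.24-0.08j), (0.4-0.05j)],[-0.01+0.14j, -0.05+0.05j, -0.13+0.10j, 0.08+0.06j, 0.11+0.11j],[(-0.14+0.14j), (-0.1+0.01j), -0.24-0.01j, 0.04+0.14j, (0.02+0.23j)]] + [[0.03-0.08j, -0.02-0.04j, -0.05-0.09j, (0.06-0.01j), 0.09-0.03j], [-0.07+0.25j, (0.06+0.12j), (0.16+0.26j), -0.18+0.05j, (-0.27+0.13j)], [0.25-0.23j, 0.02-0.17j, (-0-0.41j), 0.24+0.08j, (0.4+0.05j)], [-0.01-0.14j, (-0.05-0.05j), (-0.13-0.1j), (0.08-0.06j), 0.11-0.11j], [-0.14-0.14j, -0.10-0.01j, (-0.24+0.01j), 0.04-0.14j, 0.02-0.23j]] + [[(-0.01+0j), (-0.01+0j), -0.00+0.00j, 0j, (-0+0j)],[(0.06-0j), (0.05-0j), (0.02-0j), (-0.01-0j), (0.03-0j)],[-0.03+0.00j, -0.02+0.00j, -0.01+0.00j, 0j, (-0.01+0j)],[(-0.06+0j), (-0.05+0j), -0.02+0.00j, (0.01+0j), -0.03+0.00j],[(0.04-0j), (0.03-0j), (0.01-0j), -0.01-0.00j, 0.02-0.00j]] + [[(0.03-0j), -0.15-0.00j, (-0.06-0j), -0.14+0.00j, -0.03+0.00j], [-0.06+0.00j, (0.34+0j), (0.15+0j), (0.33-0j), 0.07-0.00j], [0.00-0.00j, -0.01-0.00j, -0.00-0.00j, -0.01+0.00j, -0.00+0.00j], [(-0.07+0j), 0.39+0.00j, 0.17+0.00j, (0.38-0j), 0.07-0.00j], [0.03-0.00j, -0.16-0.00j, (-0.07-0j), -0.15+0.00j, (-0.03+0j)]]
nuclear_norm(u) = 4.28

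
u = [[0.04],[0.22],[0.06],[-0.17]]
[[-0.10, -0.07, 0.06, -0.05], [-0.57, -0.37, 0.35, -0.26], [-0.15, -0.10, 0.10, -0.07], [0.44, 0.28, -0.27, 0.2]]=u@[[-2.58, -1.66, 1.6, -1.18]]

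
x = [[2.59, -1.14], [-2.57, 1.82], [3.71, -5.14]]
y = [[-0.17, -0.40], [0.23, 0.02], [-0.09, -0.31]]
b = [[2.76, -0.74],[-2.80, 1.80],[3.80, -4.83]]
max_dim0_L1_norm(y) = 0.73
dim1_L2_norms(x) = [2.83, 3.15, 6.34]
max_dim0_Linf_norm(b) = 4.83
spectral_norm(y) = 0.55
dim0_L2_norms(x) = [5.2, 5.57]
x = b + y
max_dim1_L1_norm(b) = 8.63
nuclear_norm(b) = 9.09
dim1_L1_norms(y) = [0.57, 0.25, 0.4]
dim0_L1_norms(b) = [9.36, 7.37]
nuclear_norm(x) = 8.98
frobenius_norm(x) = 7.62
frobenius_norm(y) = 0.59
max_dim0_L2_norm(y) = 0.51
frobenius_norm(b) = 7.55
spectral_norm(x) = 7.47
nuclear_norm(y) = 0.76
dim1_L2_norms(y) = [0.43, 0.23, 0.32]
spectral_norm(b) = 7.35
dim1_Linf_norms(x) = [2.59, 2.57, 5.14]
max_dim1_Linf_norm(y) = 0.4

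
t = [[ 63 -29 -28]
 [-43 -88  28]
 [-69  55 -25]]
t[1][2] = 28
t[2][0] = -69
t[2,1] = 55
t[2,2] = -25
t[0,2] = -28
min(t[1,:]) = -88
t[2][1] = 55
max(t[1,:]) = 28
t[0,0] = 63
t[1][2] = 28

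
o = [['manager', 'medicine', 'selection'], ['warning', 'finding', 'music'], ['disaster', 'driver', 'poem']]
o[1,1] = 'finding'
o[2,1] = 'driver'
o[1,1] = 'finding'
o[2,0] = 'disaster'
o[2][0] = 'disaster'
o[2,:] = ['disaster', 'driver', 'poem']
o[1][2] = 'music'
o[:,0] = ['manager', 'warning', 'disaster']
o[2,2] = 'poem'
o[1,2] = 'music'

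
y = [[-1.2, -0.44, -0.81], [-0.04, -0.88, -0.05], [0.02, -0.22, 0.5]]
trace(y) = -1.58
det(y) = 0.51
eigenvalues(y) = [-1.25, -0.83, 0.5]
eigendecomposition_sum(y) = [[-1.07, -1.60, -0.54], [-0.12, -0.17, -0.06], [-0.00, -0.0, -0.0]] + [[-0.12, 1.12, -0.03], [0.08, -0.71, 0.02], [0.01, -0.13, 0.00]] + [[-0.00, 0.04, -0.23], [-0.0, 0.0, -0.01], [0.01, -0.08, 0.50]]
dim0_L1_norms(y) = [1.26, 1.54, 1.36]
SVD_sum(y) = [[-1.11, -0.59, -0.82], [-0.30, -0.16, -0.22], [0.15, 0.08, 0.11]] + [[-0.03, 0.14, -0.06],  [0.16, -0.70, 0.28],  [0.08, -0.35, 0.14]] + [[-0.05, 0.01, 0.06],[0.1, -0.02, -0.11],[-0.21, 0.05, 0.25]]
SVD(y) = [[-0.96, 0.18, 0.23], [-0.26, -0.88, -0.40], [0.13, -0.44, 0.89]] @ diag([1.5690471751239798, 0.8754781656006239, 0.37232907997096587]) @ [[0.74,  0.40,  0.54],[-0.21,  0.91,  -0.37],[-0.64,  0.16,  0.76]]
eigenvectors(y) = [[-0.99, -0.84, -0.43], [-0.11, 0.53, -0.02], [-0.00, 0.1, 0.90]]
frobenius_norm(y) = 1.83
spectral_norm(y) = 1.57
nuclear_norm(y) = 2.82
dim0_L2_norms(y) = [1.2, 1.01, 0.95]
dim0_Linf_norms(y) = [1.2, 0.88, 0.81]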